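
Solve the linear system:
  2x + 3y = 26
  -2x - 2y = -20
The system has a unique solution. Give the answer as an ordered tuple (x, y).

(4, 6)

Form the augmented matrix and row-reduce:
  [  2   3  |   26 ]
  [ -2  -2  |  -20 ]
r1 → 1/2·r1
  [  1  3/2  |   13 ]
  [ -2   -2  |  -20 ]
r2 → r2 + 2·r1
  [ 1  3/2  |  13 ]
  [ 0    1  |   6 ]
r1 → r1 − 3/2·r2
  [ 1  0  |  4 ]
  [ 0  1  |  6 ]
Reading off the last column: x = 4, y = 6.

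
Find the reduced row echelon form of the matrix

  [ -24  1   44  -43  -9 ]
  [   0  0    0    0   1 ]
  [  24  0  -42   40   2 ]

[[1, 0, -7/4, 5/3, 0], [0, 1, 2, -3, 0], [0, 0, 0, 0, 1]]

r1 := -1/24·r1
  [  1  -1/24  -11/6  43/24  3/8 ]
  [  0      0      0      0    1 ]
  [ 24      0    -42     40    2 ]
r3 := r3 − 24·r1
  [ 1  -1/24  -11/6  43/24  3/8 ]
  [ 0      0      0      0    1 ]
  [ 0      1      2     -3   -7 ]
r2 <-> r3
  [ 1  -1/24  -11/6  43/24  3/8 ]
  [ 0      1      2     -3   -7 ]
  [ 0      0      0      0    1 ]
r2 := r2 + 7·r3
  [ 1  -1/24  -11/6  43/24  3/8 ]
  [ 0      1      2     -3    0 ]
  [ 0      0      0      0    1 ]
r1 := r1 − 3/8·r3
  [ 1  -1/24  -11/6  43/24  0 ]
  [ 0      1      2     -3  0 ]
  [ 0      0      0      0  1 ]
r1 := r1 + 1/24·r2
  [ 1  0  -7/4  5/3  0 ]
  [ 0  1     2   -3  0 ]
  [ 0  0     0    0  1 ]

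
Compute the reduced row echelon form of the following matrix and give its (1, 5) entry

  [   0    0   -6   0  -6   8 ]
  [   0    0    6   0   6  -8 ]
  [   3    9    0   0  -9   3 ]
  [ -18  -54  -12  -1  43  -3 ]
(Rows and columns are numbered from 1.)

-3

R1 ↔ R3
  [   3    9    0   0  -9   3 ]
  [   0    0    6   0   6  -8 ]
  [   0    0   -6   0  -6   8 ]
  [ -18  -54  -12  -1  43  -3 ]
R1 → 1/3·R1
  [   1    3    0   0  -3   1 ]
  [   0    0    6   0   6  -8 ]
  [   0    0   -6   0  -6   8 ]
  [ -18  -54  -12  -1  43  -3 ]
R4 → R4 + 18·R1
  [ 1  3    0   0   -3   1 ]
  [ 0  0    6   0    6  -8 ]
  [ 0  0   -6   0   -6   8 ]
  [ 0  0  -12  -1  -11  15 ]
R2 → 1/6·R2
  [ 1  3    0   0   -3     1 ]
  [ 0  0    1   0    1  -4/3 ]
  [ 0  0   -6   0   -6     8 ]
  [ 0  0  -12  -1  -11    15 ]
R3 → R3 + 6·R2
  [ 1  3    0   0   -3     1 ]
  [ 0  0    1   0    1  -4/3 ]
  [ 0  0    0   0    0     0 ]
  [ 0  0  -12  -1  -11    15 ]
R4 → R4 + 12·R2
  [ 1  3  0   0  -3     1 ]
  [ 0  0  1   0   1  -4/3 ]
  [ 0  0  0   0   0     0 ]
  [ 0  0  0  -1   1    -1 ]
R3 ↔ R4
  [ 1  3  0   0  -3     1 ]
  [ 0  0  1   0   1  -4/3 ]
  [ 0  0  0  -1   1    -1 ]
  [ 0  0  0   0   0     0 ]
R3 → -1·R3
  [ 1  3  0  0  -3     1 ]
  [ 0  0  1  0   1  -4/3 ]
  [ 0  0  0  1  -1     1 ]
  [ 0  0  0  0   0     0 ]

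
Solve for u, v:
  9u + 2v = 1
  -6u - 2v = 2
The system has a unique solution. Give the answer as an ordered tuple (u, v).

Form the augmented matrix and row-reduce:
  [  9   2  |  1 ]
  [ -6  -2  |  2 ]
Multiply ρ1 by 1/9.
  [  1  2/9  |  1/9 ]
  [ -6   -2  |    2 ]
Add 6 times ρ1 to ρ2.
  [ 1   2/9  |  1/9 ]
  [ 0  -2/3  |  8/3 ]
Multiply ρ2 by -3/2.
  [ 1  2/9  |  1/9 ]
  [ 0    1  |   -4 ]
Subtract 2/9 times ρ2 from ρ1.
  [ 1  0  |   1 ]
  [ 0  1  |  -4 ]
Reading off the last column: u = 1, v = -4.

(1, -4)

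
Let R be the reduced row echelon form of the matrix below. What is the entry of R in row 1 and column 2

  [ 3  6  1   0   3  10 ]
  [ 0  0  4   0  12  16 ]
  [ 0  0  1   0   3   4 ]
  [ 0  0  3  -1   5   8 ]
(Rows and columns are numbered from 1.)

2

R1 := 1/3·R1
R2 := 1/4·R2
R3 := R3 − R2
R4 := R4 − 3·R2
R3 <-> R4
R3 := -1·R3
R1 := R1 − 1/3·R2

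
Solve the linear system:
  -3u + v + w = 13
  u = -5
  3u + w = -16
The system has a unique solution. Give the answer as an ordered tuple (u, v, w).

(-5, -1, -1)

Form the augmented matrix and row-reduce:
  [ -3  1  1  |   13 ]
  [  1  0  0  |   -5 ]
  [  3  0  1  |  -16 ]
r1 -> -1/3·r1
  [ 1  -1/3  -1/3  |  -13/3 ]
  [ 1     0     0  |     -5 ]
  [ 3     0     1  |    -16 ]
r2 -> r2 − r1
  [ 1  -1/3  -1/3  |  -13/3 ]
  [ 0   1/3   1/3  |   -2/3 ]
  [ 3     0     1  |    -16 ]
r3 -> r3 − 3·r1
  [ 1  -1/3  -1/3  |  -13/3 ]
  [ 0   1/3   1/3  |   -2/3 ]
  [ 0     1     2  |     -3 ]
r2 -> 3·r2
  [ 1  -1/3  -1/3  |  -13/3 ]
  [ 0     1     1  |     -2 ]
  [ 0     1     2  |     -3 ]
r3 -> r3 − r2
  [ 1  -1/3  -1/3  |  -13/3 ]
  [ 0     1     1  |     -2 ]
  [ 0     0     1  |     -1 ]
r2 -> r2 − r3
  [ 1  -1/3  -1/3  |  -13/3 ]
  [ 0     1     0  |     -1 ]
  [ 0     0     1  |     -1 ]
r1 -> r1 + 1/3·r3
  [ 1  -1/3  0  |  -14/3 ]
  [ 0     1  0  |     -1 ]
  [ 0     0  1  |     -1 ]
r1 -> r1 + 1/3·r2
  [ 1  0  0  |  -5 ]
  [ 0  1  0  |  -1 ]
  [ 0  0  1  |  -1 ]
Reading off the last column: u = -5, v = -1, w = -1.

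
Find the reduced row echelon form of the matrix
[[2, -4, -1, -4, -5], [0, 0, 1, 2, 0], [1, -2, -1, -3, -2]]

[[1, -2, 0, -1, 0], [0, 0, 1, 2, 0], [0, 0, 0, 0, 1]]

r1 := 1/2·r1
  [ 1  -2  -1/2  -2  -5/2 ]
  [ 0   0     1   2     0 ]
  [ 1  -2    -1  -3    -2 ]
r3 := r3 − r1
  [ 1  -2  -1/2  -2  -5/2 ]
  [ 0   0     1   2     0 ]
  [ 0   0  -1/2  -1   1/2 ]
r3 := r3 + 1/2·r2
  [ 1  -2  -1/2  -2  -5/2 ]
  [ 0   0     1   2     0 ]
  [ 0   0     0   0   1/2 ]
r3 := 2·r3
  [ 1  -2  -1/2  -2  -5/2 ]
  [ 0   0     1   2     0 ]
  [ 0   0     0   0     1 ]
r1 := r1 + 5/2·r3
  [ 1  -2  -1/2  -2  0 ]
  [ 0   0     1   2  0 ]
  [ 0   0     0   0  1 ]
r1 := r1 + 1/2·r2
  [ 1  -2  0  -1  0 ]
  [ 0   0  1   2  0 ]
  [ 0   0  0   0  1 ]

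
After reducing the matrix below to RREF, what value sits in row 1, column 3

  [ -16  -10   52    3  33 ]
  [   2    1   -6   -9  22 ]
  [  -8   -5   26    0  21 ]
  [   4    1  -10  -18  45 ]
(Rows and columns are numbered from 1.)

-2

R1 := -1/16·R1
  [  1  5/8  -13/4  -3/16  -33/16 ]
  [  2    1     -6     -9      22 ]
  [ -8   -5     26      0      21 ]
  [  4    1    -10    -18      45 ]
R2 := R2 − 2·R1
  [  1   5/8  -13/4  -3/16  -33/16 ]
  [  0  -1/4    1/2  -69/8   209/8 ]
  [ -8    -5     26      0      21 ]
  [  4     1    -10    -18      45 ]
R3 := R3 + 8·R1
  [ 1   5/8  -13/4  -3/16  -33/16 ]
  [ 0  -1/4    1/2  -69/8   209/8 ]
  [ 0     0      0   -3/2     9/2 ]
  [ 4     1    -10    -18      45 ]
R4 := R4 − 4·R1
  [ 1   5/8  -13/4  -3/16  -33/16 ]
  [ 0  -1/4    1/2  -69/8   209/8 ]
  [ 0     0      0   -3/2     9/2 ]
  [ 0  -3/2      3  -69/4   213/4 ]
R2 := -4·R2
  [ 1   5/8  -13/4  -3/16  -33/16 ]
  [ 0     1     -2   69/2  -209/2 ]
  [ 0     0      0   -3/2     9/2 ]
  [ 0  -3/2      3  -69/4   213/4 ]
R4 := R4 + 3/2·R2
  [ 1  5/8  -13/4  -3/16  -33/16 ]
  [ 0    1     -2   69/2  -209/2 ]
  [ 0    0      0   -3/2     9/2 ]
  [ 0    0      0   69/2  -207/2 ]
R3 := -2/3·R3
  [ 1  5/8  -13/4  -3/16  -33/16 ]
  [ 0    1     -2   69/2  -209/2 ]
  [ 0    0      0      1      -3 ]
  [ 0    0      0   69/2  -207/2 ]
R4 := R4 − 69/2·R3
  [ 1  5/8  -13/4  -3/16  -33/16 ]
  [ 0    1     -2   69/2  -209/2 ]
  [ 0    0      0      1      -3 ]
  [ 0    0      0      0       0 ]
R2 := R2 − 69/2·R3
  [ 1  5/8  -13/4  -3/16  -33/16 ]
  [ 0    1     -2      0      -1 ]
  [ 0    0      0      1      -3 ]
  [ 0    0      0      0       0 ]
R1 := R1 + 3/16·R3
  [ 1  5/8  -13/4  0  -21/8 ]
  [ 0    1     -2  0     -1 ]
  [ 0    0      0  1     -3 ]
  [ 0    0      0  0      0 ]
R1 := R1 − 5/8·R2
  [ 1  0  -2  0  -2 ]
  [ 0  1  -2  0  -1 ]
  [ 0  0   0  1  -3 ]
  [ 0  0   0  0   0 ]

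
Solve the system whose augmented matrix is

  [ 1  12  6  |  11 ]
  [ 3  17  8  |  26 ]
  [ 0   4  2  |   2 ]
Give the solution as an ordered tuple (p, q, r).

R2 -> R2 − 3·R1
  [ 1   12    6  |  11 ]
  [ 0  -19  -10  |  -7 ]
  [ 0    4    2  |   2 ]
R2 -> -1/19·R2
  [ 1  12      6  |    11 ]
  [ 0   1  10/19  |  7/19 ]
  [ 0   4      2  |     2 ]
R3 -> R3 − 4·R2
  [ 1  12      6  |     11 ]
  [ 0   1  10/19  |   7/19 ]
  [ 0   0  -2/19  |  10/19 ]
R3 -> -19/2·R3
  [ 1  12      6  |    11 ]
  [ 0   1  10/19  |  7/19 ]
  [ 0   0      1  |    -5 ]
R2 -> R2 − 10/19·R3
  [ 1  12  6  |  11 ]
  [ 0   1  0  |   3 ]
  [ 0   0  1  |  -5 ]
R1 -> R1 − 6·R3
  [ 1  12  0  |  41 ]
  [ 0   1  0  |   3 ]
  [ 0   0  1  |  -5 ]
R1 -> R1 − 12·R2
  [ 1  0  0  |   5 ]
  [ 0  1  0  |   3 ]
  [ 0  0  1  |  -5 ]
Reading off the last column: p = 5, q = 3, r = -5.

(5, 3, -5)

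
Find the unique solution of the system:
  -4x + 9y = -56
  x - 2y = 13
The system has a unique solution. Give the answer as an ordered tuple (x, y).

(5, -4)

Form the augmented matrix and row-reduce:
  [ -4   9  |  -56 ]
  [  1  -2  |   13 ]
r1 := -1/4·r1
  [ 1  -9/4  |  14 ]
  [ 1    -2  |  13 ]
r2 := r2 − r1
  [ 1  -9/4  |  14 ]
  [ 0   1/4  |  -1 ]
r2 := 4·r2
  [ 1  -9/4  |  14 ]
  [ 0     1  |  -4 ]
r1 := r1 + 9/4·r2
  [ 1  0  |   5 ]
  [ 0  1  |  -4 ]
Reading off the last column: x = 5, y = -4.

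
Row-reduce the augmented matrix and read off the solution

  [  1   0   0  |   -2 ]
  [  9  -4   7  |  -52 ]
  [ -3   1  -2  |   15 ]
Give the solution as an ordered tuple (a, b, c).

ρ2 -> ρ2 − 9·ρ1
  [  1   0   0  |   -2 ]
  [  0  -4   7  |  -34 ]
  [ -3   1  -2  |   15 ]
ρ3 -> ρ3 + 3·ρ1
  [ 1   0   0  |   -2 ]
  [ 0  -4   7  |  -34 ]
  [ 0   1  -2  |    9 ]
ρ2 -> -1/4·ρ2
  [ 1  0     0  |    -2 ]
  [ 0  1  -7/4  |  17/2 ]
  [ 0  1    -2  |     9 ]
ρ3 -> ρ3 − ρ2
  [ 1  0     0  |    -2 ]
  [ 0  1  -7/4  |  17/2 ]
  [ 0  0  -1/4  |   1/2 ]
ρ3 -> -4·ρ3
  [ 1  0     0  |    -2 ]
  [ 0  1  -7/4  |  17/2 ]
  [ 0  0     1  |    -2 ]
ρ2 -> ρ2 + 7/4·ρ3
  [ 1  0  0  |  -2 ]
  [ 0  1  0  |   5 ]
  [ 0  0  1  |  -2 ]
Reading off the last column: a = -2, b = 5, c = -2.

(-2, 5, -2)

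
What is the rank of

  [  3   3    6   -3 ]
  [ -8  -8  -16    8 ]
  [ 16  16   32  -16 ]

ρ1 -> 1/3·ρ1
  [  1   1    2   -1 ]
  [ -8  -8  -16    8 ]
  [ 16  16   32  -16 ]
ρ2 -> ρ2 + 8·ρ1
  [  1   1   2   -1 ]
  [  0   0   0    0 ]
  [ 16  16  32  -16 ]
ρ3 -> ρ3 − 16·ρ1
  [ 1  1  2  -1 ]
  [ 0  0  0   0 ]
  [ 0  0  0   0 ]
The reduced form has 1 nonzero row.

rank = 1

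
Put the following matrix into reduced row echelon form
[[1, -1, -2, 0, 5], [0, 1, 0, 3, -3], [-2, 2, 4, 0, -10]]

ρ3 := ρ3 + 2·ρ1
  [ 1  -1  -2  0   5 ]
  [ 0   1   0  3  -3 ]
  [ 0   0   0  0   0 ]
ρ1 := ρ1 + ρ2
  [ 1  0  -2  3   2 ]
  [ 0  1   0  3  -3 ]
  [ 0  0   0  0   0 ]

[[1, 0, -2, 3, 2], [0, 1, 0, 3, -3], [0, 0, 0, 0, 0]]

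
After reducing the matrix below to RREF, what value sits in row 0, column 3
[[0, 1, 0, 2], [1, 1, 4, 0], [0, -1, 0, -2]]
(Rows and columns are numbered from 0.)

r1 <-> r2
  [ 1   1  4   0 ]
  [ 0   1  0   2 ]
  [ 0  -1  0  -2 ]
r3 → r3 + r2
  [ 1  1  4  0 ]
  [ 0  1  0  2 ]
  [ 0  0  0  0 ]
r1 → r1 − r2
  [ 1  0  4  -2 ]
  [ 0  1  0   2 ]
  [ 0  0  0   0 ]

-2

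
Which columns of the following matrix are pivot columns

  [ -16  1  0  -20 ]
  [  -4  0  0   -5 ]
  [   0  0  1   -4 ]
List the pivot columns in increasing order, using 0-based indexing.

r1 ← -1/16·r1
  [  1  -1/16  0  5/4 ]
  [ -4      0  0   -5 ]
  [  0      0  1   -4 ]
r2 ← r2 + 4·r1
  [ 1  -1/16  0  5/4 ]
  [ 0   -1/4  0    0 ]
  [ 0      0  1   -4 ]
r2 ← -4·r2
  [ 1  -1/16  0  5/4 ]
  [ 0      1  0    0 ]
  [ 0      0  1   -4 ]
r1 ← r1 + 1/16·r2
  [ 1  0  0  5/4 ]
  [ 0  1  0    0 ]
  [ 0  0  1   -4 ]
Pivot columns are the columns containing a leading 1.

0, 1, 2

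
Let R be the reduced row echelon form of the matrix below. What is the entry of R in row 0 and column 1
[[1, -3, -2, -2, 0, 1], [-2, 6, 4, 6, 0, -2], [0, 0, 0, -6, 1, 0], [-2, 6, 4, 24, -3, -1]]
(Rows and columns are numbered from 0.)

-3

Add 2 times R1 to R2.
  [  1  -3  -2  -2   0   1 ]
  [  0   0   0   2   0   0 ]
  [  0   0   0  -6   1   0 ]
  [ -2   6   4  24  -3  -1 ]
Add 2 times R1 to R4.
  [ 1  -3  -2  -2   0  1 ]
  [ 0   0   0   2   0  0 ]
  [ 0   0   0  -6   1  0 ]
  [ 0   0   0  20  -3  1 ]
Multiply R2 by 1/2.
  [ 1  -3  -2  -2   0  1 ]
  [ 0   0   0   1   0  0 ]
  [ 0   0   0  -6   1  0 ]
  [ 0   0   0  20  -3  1 ]
Add 6 times R2 to R3.
  [ 1  -3  -2  -2   0  1 ]
  [ 0   0   0   1   0  0 ]
  [ 0   0   0   0   1  0 ]
  [ 0   0   0  20  -3  1 ]
Subtract 20 times R2 from R4.
  [ 1  -3  -2  -2   0  1 ]
  [ 0   0   0   1   0  0 ]
  [ 0   0   0   0   1  0 ]
  [ 0   0   0   0  -3  1 ]
Add 3 times R3 to R4.
  [ 1  -3  -2  -2  0  1 ]
  [ 0   0   0   1  0  0 ]
  [ 0   0   0   0  1  0 ]
  [ 0   0   0   0  0  1 ]
Subtract R4 from R1.
  [ 1  -3  -2  -2  0  0 ]
  [ 0   0   0   1  0  0 ]
  [ 0   0   0   0  1  0 ]
  [ 0   0   0   0  0  1 ]
Add 2 times R2 to R1.
  [ 1  -3  -2  0  0  0 ]
  [ 0   0   0  1  0  0 ]
  [ 0   0   0  0  1  0 ]
  [ 0   0   0  0  0  1 ]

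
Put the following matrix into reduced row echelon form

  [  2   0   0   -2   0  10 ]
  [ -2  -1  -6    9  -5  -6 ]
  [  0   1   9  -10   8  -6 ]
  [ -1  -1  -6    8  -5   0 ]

[[1, 0, 0, -1, 0, 0], [0, 1, 0, -1, -1, 0], [0, 0, 1, -1, 1, 0], [0, 0, 0, 0, 0, 1]]

Multiply ρ1 by 1/2.
  [  1   0   0   -1   0   5 ]
  [ -2  -1  -6    9  -5  -6 ]
  [  0   1   9  -10   8  -6 ]
  [ -1  -1  -6    8  -5   0 ]
Add 2 times ρ1 to ρ2.
  [  1   0   0   -1   0   5 ]
  [  0  -1  -6    7  -5   4 ]
  [  0   1   9  -10   8  -6 ]
  [ -1  -1  -6    8  -5   0 ]
Add ρ1 to ρ4.
  [ 1   0   0   -1   0   5 ]
  [ 0  -1  -6    7  -5   4 ]
  [ 0   1   9  -10   8  -6 ]
  [ 0  -1  -6    7  -5   5 ]
Multiply ρ2 by -1.
  [ 1   0   0   -1   0   5 ]
  [ 0   1   6   -7   5  -4 ]
  [ 0   1   9  -10   8  -6 ]
  [ 0  -1  -6    7  -5   5 ]
Subtract ρ2 from ρ3.
  [ 1   0   0  -1   0   5 ]
  [ 0   1   6  -7   5  -4 ]
  [ 0   0   3  -3   3  -2 ]
  [ 0  -1  -6   7  -5   5 ]
Add ρ2 to ρ4.
  [ 1  0  0  -1  0   5 ]
  [ 0  1  6  -7  5  -4 ]
  [ 0  0  3  -3  3  -2 ]
  [ 0  0  0   0  0   1 ]
Multiply ρ3 by 1/3.
  [ 1  0  0  -1  0     5 ]
  [ 0  1  6  -7  5    -4 ]
  [ 0  0  1  -1  1  -2/3 ]
  [ 0  0  0   0  0     1 ]
Add 2/3 times ρ4 to ρ3.
  [ 1  0  0  -1  0   5 ]
  [ 0  1  6  -7  5  -4 ]
  [ 0  0  1  -1  1   0 ]
  [ 0  0  0   0  0   1 ]
Add 4 times ρ4 to ρ2.
  [ 1  0  0  -1  0  5 ]
  [ 0  1  6  -7  5  0 ]
  [ 0  0  1  -1  1  0 ]
  [ 0  0  0   0  0  1 ]
Subtract 5 times ρ4 from ρ1.
  [ 1  0  0  -1  0  0 ]
  [ 0  1  6  -7  5  0 ]
  [ 0  0  1  -1  1  0 ]
  [ 0  0  0   0  0  1 ]
Subtract 6 times ρ3 from ρ2.
  [ 1  0  0  -1   0  0 ]
  [ 0  1  0  -1  -1  0 ]
  [ 0  0  1  -1   1  0 ]
  [ 0  0  0   0   0  1 ]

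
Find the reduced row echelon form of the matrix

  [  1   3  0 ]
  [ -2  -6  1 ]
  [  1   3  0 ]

ρ2 ← ρ2 + 2·ρ1
  [ 1  3  0 ]
  [ 0  0  1 ]
  [ 1  3  0 ]
ρ3 ← ρ3 − ρ1
  [ 1  3  0 ]
  [ 0  0  1 ]
  [ 0  0  0 ]

[[1, 3, 0], [0, 0, 1], [0, 0, 0]]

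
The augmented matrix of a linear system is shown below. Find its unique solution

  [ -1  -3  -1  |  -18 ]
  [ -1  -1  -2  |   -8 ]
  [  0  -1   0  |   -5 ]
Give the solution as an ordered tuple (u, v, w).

(3, 5, 0)

R1 ← -1·R1
R2 ← R2 + R1
R2 ← 1/2·R2
R3 ← R3 + R2
R3 ← -2·R3
R2 ← R2 + 1/2·R3
R1 ← R1 − R3
R1 ← R1 − 3·R2
Reading off the last column: u = 3, v = 5, w = 0.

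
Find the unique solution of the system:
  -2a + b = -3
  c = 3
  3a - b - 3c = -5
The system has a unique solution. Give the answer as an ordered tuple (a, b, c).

Form the augmented matrix and row-reduce:
  [ -2   1   0  |  -3 ]
  [  0   0   1  |   3 ]
  [  3  -1  -3  |  -5 ]
R1 → -1/2·R1
  [ 1  -1/2   0  |  3/2 ]
  [ 0     0   1  |    3 ]
  [ 3    -1  -3  |   -5 ]
R3 → R3 − 3·R1
  [ 1  -1/2   0  |    3/2 ]
  [ 0     0   1  |      3 ]
  [ 0   1/2  -3  |  -19/2 ]
R2 <-> R3
  [ 1  -1/2   0  |    3/2 ]
  [ 0   1/2  -3  |  -19/2 ]
  [ 0     0   1  |      3 ]
R2 → 2·R2
  [ 1  -1/2   0  |  3/2 ]
  [ 0     1  -6  |  -19 ]
  [ 0     0   1  |    3 ]
R2 → R2 + 6·R3
  [ 1  -1/2  0  |  3/2 ]
  [ 0     1  0  |   -1 ]
  [ 0     0  1  |    3 ]
R1 → R1 + 1/2·R2
  [ 1  0  0  |   1 ]
  [ 0  1  0  |  -1 ]
  [ 0  0  1  |   3 ]
Reading off the last column: a = 1, b = -1, c = 3.

(1, -1, 3)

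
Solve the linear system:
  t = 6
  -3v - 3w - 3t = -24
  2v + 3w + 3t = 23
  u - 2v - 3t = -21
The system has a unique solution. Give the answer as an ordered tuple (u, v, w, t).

Form the augmented matrix and row-reduce:
  [ 0   0   0   1  |    6 ]
  [ 0  -3  -3  -3  |  -24 ]
  [ 0   2   3   3  |   23 ]
  [ 1  -2   0  -3  |  -21 ]
ρ1 <-> ρ4
  [ 1  -2   0  -3  |  -21 ]
  [ 0  -3  -3  -3  |  -24 ]
  [ 0   2   3   3  |   23 ]
  [ 0   0   0   1  |    6 ]
ρ2 → -1/3·ρ2
  [ 1  -2  0  -3  |  -21 ]
  [ 0   1  1   1  |    8 ]
  [ 0   2  3   3  |   23 ]
  [ 0   0  0   1  |    6 ]
ρ3 → ρ3 − 2·ρ2
  [ 1  -2  0  -3  |  -21 ]
  [ 0   1  1   1  |    8 ]
  [ 0   0  1   1  |    7 ]
  [ 0   0  0   1  |    6 ]
ρ3 → ρ3 − ρ4
  [ 1  -2  0  -3  |  -21 ]
  [ 0   1  1   1  |    8 ]
  [ 0   0  1   0  |    1 ]
  [ 0   0  0   1  |    6 ]
ρ2 → ρ2 − ρ4
  [ 1  -2  0  -3  |  -21 ]
  [ 0   1  1   0  |    2 ]
  [ 0   0  1   0  |    1 ]
  [ 0   0  0   1  |    6 ]
ρ1 → ρ1 + 3·ρ4
  [ 1  -2  0  0  |  -3 ]
  [ 0   1  1  0  |   2 ]
  [ 0   0  1  0  |   1 ]
  [ 0   0  0  1  |   6 ]
ρ2 → ρ2 − ρ3
  [ 1  -2  0  0  |  -3 ]
  [ 0   1  0  0  |   1 ]
  [ 0   0  1  0  |   1 ]
  [ 0   0  0  1  |   6 ]
ρ1 → ρ1 + 2·ρ2
  [ 1  0  0  0  |  -1 ]
  [ 0  1  0  0  |   1 ]
  [ 0  0  1  0  |   1 ]
  [ 0  0  0  1  |   6 ]
Reading off the last column: u = -1, v = 1, w = 1, t = 6.

(-1, 1, 1, 6)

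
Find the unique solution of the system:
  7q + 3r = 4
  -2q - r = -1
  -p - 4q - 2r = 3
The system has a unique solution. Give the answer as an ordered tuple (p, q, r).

(-5, 1, -1)

Form the augmented matrix and row-reduce:
  [  0   7   3  |   4 ]
  [  0  -2  -1  |  -1 ]
  [ -1  -4  -2  |   3 ]
Swap r1 and r3.
  [ -1  -4  -2  |   3 ]
  [  0  -2  -1  |  -1 ]
  [  0   7   3  |   4 ]
Multiply r1 by -1.
  [ 1   4   2  |  -3 ]
  [ 0  -2  -1  |  -1 ]
  [ 0   7   3  |   4 ]
Multiply r2 by -1/2.
  [ 1  4    2  |   -3 ]
  [ 0  1  1/2  |  1/2 ]
  [ 0  7    3  |    4 ]
Subtract 7 times r2 from r3.
  [ 1  4     2  |   -3 ]
  [ 0  1   1/2  |  1/2 ]
  [ 0  0  -1/2  |  1/2 ]
Multiply r3 by -2.
  [ 1  4    2  |   -3 ]
  [ 0  1  1/2  |  1/2 ]
  [ 0  0    1  |   -1 ]
Subtract 1/2 times r3 from r2.
  [ 1  4  2  |  -3 ]
  [ 0  1  0  |   1 ]
  [ 0  0  1  |  -1 ]
Subtract 2 times r3 from r1.
  [ 1  4  0  |  -1 ]
  [ 0  1  0  |   1 ]
  [ 0  0  1  |  -1 ]
Subtract 4 times r2 from r1.
  [ 1  0  0  |  -5 ]
  [ 0  1  0  |   1 ]
  [ 0  0  1  |  -1 ]
Reading off the last column: p = -5, q = 1, r = -1.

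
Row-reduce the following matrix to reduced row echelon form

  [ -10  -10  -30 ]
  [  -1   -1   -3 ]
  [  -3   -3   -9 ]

[[1, 1, 3], [0, 0, 0], [0, 0, 0]]

Multiply R1 by -1/10.
  [  1   1   3 ]
  [ -1  -1  -3 ]
  [ -3  -3  -9 ]
Add R1 to R2.
  [  1   1   3 ]
  [  0   0   0 ]
  [ -3  -3  -9 ]
Add 3 times R1 to R3.
  [ 1  1  3 ]
  [ 0  0  0 ]
  [ 0  0  0 ]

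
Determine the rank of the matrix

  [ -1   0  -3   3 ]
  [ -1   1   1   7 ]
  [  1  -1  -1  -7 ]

R1 -> -1·R1
  [  1   0   3  -3 ]
  [ -1   1   1   7 ]
  [  1  -1  -1  -7 ]
R2 -> R2 + R1
  [ 1   0   3  -3 ]
  [ 0   1   4   4 ]
  [ 1  -1  -1  -7 ]
R3 -> R3 − R1
  [ 1   0   3  -3 ]
  [ 0   1   4   4 ]
  [ 0  -1  -4  -4 ]
R3 -> R3 + R2
  [ 1  0  3  -3 ]
  [ 0  1  4   4 ]
  [ 0  0  0   0 ]
The reduced form has 2 nonzero rows.

rank = 2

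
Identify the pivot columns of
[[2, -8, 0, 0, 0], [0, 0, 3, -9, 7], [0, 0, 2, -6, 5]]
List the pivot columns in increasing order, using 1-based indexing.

1, 3, 5

R1 ← 1/2·R1
  [ 1  -4  0   0  0 ]
  [ 0   0  3  -9  7 ]
  [ 0   0  2  -6  5 ]
R2 ← 1/3·R2
  [ 1  -4  0   0    0 ]
  [ 0   0  1  -3  7/3 ]
  [ 0   0  2  -6    5 ]
R3 ← R3 − 2·R2
  [ 1  -4  0   0    0 ]
  [ 0   0  1  -3  7/3 ]
  [ 0   0  0   0  1/3 ]
R3 ← 3·R3
  [ 1  -4  0   0    0 ]
  [ 0   0  1  -3  7/3 ]
  [ 0   0  0   0    1 ]
R2 ← R2 − 7/3·R3
  [ 1  -4  0   0  0 ]
  [ 0   0  1  -3  0 ]
  [ 0   0  0   0  1 ]
Pivot columns are the columns containing a leading 1.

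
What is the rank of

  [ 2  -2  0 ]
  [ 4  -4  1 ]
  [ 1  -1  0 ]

rank = 2

r1 ← 1/2·r1
  [ 1  -1  0 ]
  [ 4  -4  1 ]
  [ 1  -1  0 ]
r2 ← r2 − 4·r1
  [ 1  -1  0 ]
  [ 0   0  1 ]
  [ 1  -1  0 ]
r3 ← r3 − r1
  [ 1  -1  0 ]
  [ 0   0  1 ]
  [ 0   0  0 ]
The reduced form has 2 nonzero rows.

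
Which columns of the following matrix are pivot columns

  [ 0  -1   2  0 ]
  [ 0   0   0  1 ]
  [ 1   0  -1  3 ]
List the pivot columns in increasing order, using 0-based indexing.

0, 1, 3

Swap ρ1 and ρ3.
  [ 1   0  -1  3 ]
  [ 0   0   0  1 ]
  [ 0  -1   2  0 ]
Swap ρ2 and ρ3.
  [ 1   0  -1  3 ]
  [ 0  -1   2  0 ]
  [ 0   0   0  1 ]
Multiply ρ2 by -1.
  [ 1  0  -1  3 ]
  [ 0  1  -2  0 ]
  [ 0  0   0  1 ]
Subtract 3 times ρ3 from ρ1.
  [ 1  0  -1  0 ]
  [ 0  1  -2  0 ]
  [ 0  0   0  1 ]
Pivot columns are the columns containing a leading 1.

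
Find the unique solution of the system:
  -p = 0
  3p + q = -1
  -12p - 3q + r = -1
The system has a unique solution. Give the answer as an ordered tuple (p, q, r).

Form the augmented matrix and row-reduce:
  [  -1   0  0  |   0 ]
  [   3   1  0  |  -1 ]
  [ -12  -3  1  |  -1 ]
R1 → -1·R1
  [   1   0  0  |   0 ]
  [   3   1  0  |  -1 ]
  [ -12  -3  1  |  -1 ]
R2 → R2 − 3·R1
  [   1   0  0  |   0 ]
  [   0   1  0  |  -1 ]
  [ -12  -3  1  |  -1 ]
R3 → R3 + 12·R1
  [ 1   0  0  |   0 ]
  [ 0   1  0  |  -1 ]
  [ 0  -3  1  |  -1 ]
R3 → R3 + 3·R2
  [ 1  0  0  |   0 ]
  [ 0  1  0  |  -1 ]
  [ 0  0  1  |  -4 ]
Reading off the last column: p = 0, q = -1, r = -4.

(0, -1, -4)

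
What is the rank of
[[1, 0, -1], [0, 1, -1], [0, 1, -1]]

rank = 2

r3 := r3 − r2
  [ 1  0  -1 ]
  [ 0  1  -1 ]
  [ 0  0   0 ]
The reduced form has 2 nonzero rows.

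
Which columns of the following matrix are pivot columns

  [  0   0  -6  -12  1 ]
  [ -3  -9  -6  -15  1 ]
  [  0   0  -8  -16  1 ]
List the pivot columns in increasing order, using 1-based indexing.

1, 3, 5

R1 ↔ R2
  [ -3  -9  -6  -15  1 ]
  [  0   0  -6  -12  1 ]
  [  0   0  -8  -16  1 ]
R1 := -1/3·R1
  [ 1  3   2    5  -1/3 ]
  [ 0  0  -6  -12     1 ]
  [ 0  0  -8  -16     1 ]
R2 := -1/6·R2
  [ 1  3   2    5  -1/3 ]
  [ 0  0   1    2  -1/6 ]
  [ 0  0  -8  -16     1 ]
R3 := R3 + 8·R2
  [ 1  3  2  5  -1/3 ]
  [ 0  0  1  2  -1/6 ]
  [ 0  0  0  0  -1/3 ]
R3 := -3·R3
  [ 1  3  2  5  -1/3 ]
  [ 0  0  1  2  -1/6 ]
  [ 0  0  0  0     1 ]
R2 := R2 + 1/6·R3
  [ 1  3  2  5  -1/3 ]
  [ 0  0  1  2     0 ]
  [ 0  0  0  0     1 ]
R1 := R1 + 1/3·R3
  [ 1  3  2  5  0 ]
  [ 0  0  1  2  0 ]
  [ 0  0  0  0  1 ]
R1 := R1 − 2·R2
  [ 1  3  0  1  0 ]
  [ 0  0  1  2  0 ]
  [ 0  0  0  0  1 ]
Pivot columns are the columns containing a leading 1.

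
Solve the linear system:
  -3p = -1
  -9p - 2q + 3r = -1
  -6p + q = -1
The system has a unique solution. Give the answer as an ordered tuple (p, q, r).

(1/3, 1, 4/3)

Form the augmented matrix and row-reduce:
  [ -3   0  0  |  -1 ]
  [ -9  -2  3  |  -1 ]
  [ -6   1  0  |  -1 ]
R1 → -1/3·R1
  [  1   0  0  |  1/3 ]
  [ -9  -2  3  |   -1 ]
  [ -6   1  0  |   -1 ]
R2 → R2 + 9·R1
  [  1   0  0  |  1/3 ]
  [  0  -2  3  |    2 ]
  [ -6   1  0  |   -1 ]
R3 → R3 + 6·R1
  [ 1   0  0  |  1/3 ]
  [ 0  -2  3  |    2 ]
  [ 0   1  0  |    1 ]
R2 → -1/2·R2
  [ 1  0     0  |  1/3 ]
  [ 0  1  -3/2  |   -1 ]
  [ 0  1     0  |    1 ]
R3 → R3 − R2
  [ 1  0     0  |  1/3 ]
  [ 0  1  -3/2  |   -1 ]
  [ 0  0   3/2  |    2 ]
R3 → 2/3·R3
  [ 1  0     0  |  1/3 ]
  [ 0  1  -3/2  |   -1 ]
  [ 0  0     1  |  4/3 ]
R2 → R2 + 3/2·R3
  [ 1  0  0  |  1/3 ]
  [ 0  1  0  |    1 ]
  [ 0  0  1  |  4/3 ]
Reading off the last column: p = 1/3, q = 1, r = 4/3.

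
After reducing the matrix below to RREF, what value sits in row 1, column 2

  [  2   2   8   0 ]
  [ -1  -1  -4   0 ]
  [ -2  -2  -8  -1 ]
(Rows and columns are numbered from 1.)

ρ1 -> 1/2·ρ1
  [  1   1   4   0 ]
  [ -1  -1  -4   0 ]
  [ -2  -2  -8  -1 ]
ρ2 -> ρ2 + ρ1
  [  1   1   4   0 ]
  [  0   0   0   0 ]
  [ -2  -2  -8  -1 ]
ρ3 -> ρ3 + 2·ρ1
  [ 1  1  4   0 ]
  [ 0  0  0   0 ]
  [ 0  0  0  -1 ]
ρ2 ↔ ρ3
  [ 1  1  4   0 ]
  [ 0  0  0  -1 ]
  [ 0  0  0   0 ]
ρ2 -> -1·ρ2
  [ 1  1  4  0 ]
  [ 0  0  0  1 ]
  [ 0  0  0  0 ]

1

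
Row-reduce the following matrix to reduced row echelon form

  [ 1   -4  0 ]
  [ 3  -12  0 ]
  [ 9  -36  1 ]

R2 -> R2 − 3·R1
  [ 1   -4  0 ]
  [ 0    0  0 ]
  [ 9  -36  1 ]
R3 -> R3 − 9·R1
  [ 1  -4  0 ]
  [ 0   0  0 ]
  [ 0   0  1 ]
R2 ↔ R3
  [ 1  -4  0 ]
  [ 0   0  1 ]
  [ 0   0  0 ]

[[1, -4, 0], [0, 0, 1], [0, 0, 0]]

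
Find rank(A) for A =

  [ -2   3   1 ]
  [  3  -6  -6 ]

R1 := -1/2·R1
  [ 1  -3/2  -1/2 ]
  [ 3    -6    -6 ]
R2 := R2 − 3·R1
  [ 1  -3/2  -1/2 ]
  [ 0  -3/2  -9/2 ]
R2 := -2/3·R2
  [ 1  -3/2  -1/2 ]
  [ 0     1     3 ]
R1 := R1 + 3/2·R2
  [ 1  0  4 ]
  [ 0  1  3 ]
The reduced form has 2 nonzero rows.

rank = 2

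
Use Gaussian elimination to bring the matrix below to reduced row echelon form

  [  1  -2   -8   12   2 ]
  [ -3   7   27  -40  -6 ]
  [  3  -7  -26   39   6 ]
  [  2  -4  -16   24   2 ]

R2 -> R2 + 3·R1
  [ 1  -2   -8  12  2 ]
  [ 0   1    3  -4  0 ]
  [ 3  -7  -26  39  6 ]
  [ 2  -4  -16  24  2 ]
R3 -> R3 − 3·R1
  [ 1  -2   -8  12  2 ]
  [ 0   1    3  -4  0 ]
  [ 0  -1   -2   3  0 ]
  [ 2  -4  -16  24  2 ]
R4 -> R4 − 2·R1
  [ 1  -2  -8  12   2 ]
  [ 0   1   3  -4   0 ]
  [ 0  -1  -2   3   0 ]
  [ 0   0   0   0  -2 ]
R3 -> R3 + R2
  [ 1  -2  -8  12   2 ]
  [ 0   1   3  -4   0 ]
  [ 0   0   1  -1   0 ]
  [ 0   0   0   0  -2 ]
R4 -> -1/2·R4
  [ 1  -2  -8  12  2 ]
  [ 0   1   3  -4  0 ]
  [ 0   0   1  -1  0 ]
  [ 0   0   0   0  1 ]
R1 -> R1 − 2·R4
  [ 1  -2  -8  12  0 ]
  [ 0   1   3  -4  0 ]
  [ 0   0   1  -1  0 ]
  [ 0   0   0   0  1 ]
R2 -> R2 − 3·R3
  [ 1  -2  -8  12  0 ]
  [ 0   1   0  -1  0 ]
  [ 0   0   1  -1  0 ]
  [ 0   0   0   0  1 ]
R1 -> R1 + 8·R3
  [ 1  -2  0   4  0 ]
  [ 0   1  0  -1  0 ]
  [ 0   0  1  -1  0 ]
  [ 0   0  0   0  1 ]
R1 -> R1 + 2·R2
  [ 1  0  0   2  0 ]
  [ 0  1  0  -1  0 ]
  [ 0  0  1  -1  0 ]
  [ 0  0  0   0  1 ]

[[1, 0, 0, 2, 0], [0, 1, 0, -1, 0], [0, 0, 1, -1, 0], [0, 0, 0, 0, 1]]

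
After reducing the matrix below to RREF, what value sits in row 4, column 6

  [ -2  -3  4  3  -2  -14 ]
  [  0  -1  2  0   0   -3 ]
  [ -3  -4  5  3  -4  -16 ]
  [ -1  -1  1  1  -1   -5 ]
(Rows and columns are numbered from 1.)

-2

r1 → -1/2·r1
  [  1  3/2  -2  -3/2   1    7 ]
  [  0   -1   2     0   0   -3 ]
  [ -3   -4   5     3  -4  -16 ]
  [ -1   -1   1     1  -1   -5 ]
r3 → r3 + 3·r1
  [  1  3/2  -2  -3/2   1   7 ]
  [  0   -1   2     0   0  -3 ]
  [  0  1/2  -1  -3/2  -1   5 ]
  [ -1   -1   1     1  -1  -5 ]
r4 → r4 + r1
  [ 1  3/2  -2  -3/2   1   7 ]
  [ 0   -1   2     0   0  -3 ]
  [ 0  1/2  -1  -3/2  -1   5 ]
  [ 0  1/2  -1  -1/2   0   2 ]
r2 → -1·r2
  [ 1  3/2  -2  -3/2   1  7 ]
  [ 0    1  -2     0   0  3 ]
  [ 0  1/2  -1  -3/2  -1  5 ]
  [ 0  1/2  -1  -1/2   0  2 ]
r3 → r3 − 1/2·r2
  [ 1  3/2  -2  -3/2   1    7 ]
  [ 0    1  -2     0   0    3 ]
  [ 0    0   0  -3/2  -1  7/2 ]
  [ 0  1/2  -1  -1/2   0    2 ]
r4 → r4 − 1/2·r2
  [ 1  3/2  -2  -3/2   1    7 ]
  [ 0    1  -2     0   0    3 ]
  [ 0    0   0  -3/2  -1  7/2 ]
  [ 0    0   0  -1/2   0  1/2 ]
r3 → -2/3·r3
  [ 1  3/2  -2  -3/2    1     7 ]
  [ 0    1  -2     0    0     3 ]
  [ 0    0   0     1  2/3  -7/3 ]
  [ 0    0   0  -1/2    0   1/2 ]
r4 → r4 + 1/2·r3
  [ 1  3/2  -2  -3/2    1     7 ]
  [ 0    1  -2     0    0     3 ]
  [ 0    0   0     1  2/3  -7/3 ]
  [ 0    0   0     0  1/3  -2/3 ]
r4 → 3·r4
  [ 1  3/2  -2  -3/2    1     7 ]
  [ 0    1  -2     0    0     3 ]
  [ 0    0   0     1  2/3  -7/3 ]
  [ 0    0   0     0    1    -2 ]
r3 → r3 − 2/3·r4
  [ 1  3/2  -2  -3/2  1   7 ]
  [ 0    1  -2     0  0   3 ]
  [ 0    0   0     1  0  -1 ]
  [ 0    0   0     0  1  -2 ]
r1 → r1 − r4
  [ 1  3/2  -2  -3/2  0   9 ]
  [ 0    1  -2     0  0   3 ]
  [ 0    0   0     1  0  -1 ]
  [ 0    0   0     0  1  -2 ]
r1 → r1 + 3/2·r3
  [ 1  3/2  -2  0  0  15/2 ]
  [ 0    1  -2  0  0     3 ]
  [ 0    0   0  1  0    -1 ]
  [ 0    0   0  0  1    -2 ]
r1 → r1 − 3/2·r2
  [ 1  0   1  0  0   3 ]
  [ 0  1  -2  0  0   3 ]
  [ 0  0   0  1  0  -1 ]
  [ 0  0   0  0  1  -2 ]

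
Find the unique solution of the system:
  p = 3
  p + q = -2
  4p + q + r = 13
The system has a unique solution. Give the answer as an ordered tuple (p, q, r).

(3, -5, 6)

Form the augmented matrix and row-reduce:
  [ 1  0  0  |   3 ]
  [ 1  1  0  |  -2 ]
  [ 4  1  1  |  13 ]
Subtract r1 from r2.
  [ 1  0  0  |   3 ]
  [ 0  1  0  |  -5 ]
  [ 4  1  1  |  13 ]
Subtract 4 times r1 from r3.
  [ 1  0  0  |   3 ]
  [ 0  1  0  |  -5 ]
  [ 0  1  1  |   1 ]
Subtract r2 from r3.
  [ 1  0  0  |   3 ]
  [ 0  1  0  |  -5 ]
  [ 0  0  1  |   6 ]
Reading off the last column: p = 3, q = -5, r = 6.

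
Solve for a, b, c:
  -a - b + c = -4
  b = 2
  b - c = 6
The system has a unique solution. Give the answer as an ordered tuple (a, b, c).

(-2, 2, -4)

Form the augmented matrix and row-reduce:
  [ -1  -1   1  |  -4 ]
  [  0   1   0  |   2 ]
  [  0   1  -1  |   6 ]
R1 ← -1·R1
  [ 1  1  -1  |  4 ]
  [ 0  1   0  |  2 ]
  [ 0  1  -1  |  6 ]
R3 ← R3 − R2
  [ 1  1  -1  |  4 ]
  [ 0  1   0  |  2 ]
  [ 0  0  -1  |  4 ]
R3 ← -1·R3
  [ 1  1  -1  |   4 ]
  [ 0  1   0  |   2 ]
  [ 0  0   1  |  -4 ]
R1 ← R1 + R3
  [ 1  1  0  |   0 ]
  [ 0  1  0  |   2 ]
  [ 0  0  1  |  -4 ]
R1 ← R1 − R2
  [ 1  0  0  |  -2 ]
  [ 0  1  0  |   2 ]
  [ 0  0  1  |  -4 ]
Reading off the last column: a = -2, b = 2, c = -4.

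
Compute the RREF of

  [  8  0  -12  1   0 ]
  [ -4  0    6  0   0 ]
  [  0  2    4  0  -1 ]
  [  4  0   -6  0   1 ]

ρ1 ← 1/8·ρ1
  [  1  0  -3/2  1/8   0 ]
  [ -4  0     6    0   0 ]
  [  0  2     4    0  -1 ]
  [  4  0    -6    0   1 ]
ρ2 ← ρ2 + 4·ρ1
  [ 1  0  -3/2  1/8   0 ]
  [ 0  0     0  1/2   0 ]
  [ 0  2     4    0  -1 ]
  [ 4  0    -6    0   1 ]
ρ4 ← ρ4 − 4·ρ1
  [ 1  0  -3/2   1/8   0 ]
  [ 0  0     0   1/2   0 ]
  [ 0  2     4     0  -1 ]
  [ 0  0     0  -1/2   1 ]
ρ2 <=> ρ3
  [ 1  0  -3/2   1/8   0 ]
  [ 0  2     4     0  -1 ]
  [ 0  0     0   1/2   0 ]
  [ 0  0     0  -1/2   1 ]
ρ2 ← 1/2·ρ2
  [ 1  0  -3/2   1/8     0 ]
  [ 0  1     2     0  -1/2 ]
  [ 0  0     0   1/2     0 ]
  [ 0  0     0  -1/2     1 ]
ρ3 ← 2·ρ3
  [ 1  0  -3/2   1/8     0 ]
  [ 0  1     2     0  -1/2 ]
  [ 0  0     0     1     0 ]
  [ 0  0     0  -1/2     1 ]
ρ4 ← ρ4 + 1/2·ρ3
  [ 1  0  -3/2  1/8     0 ]
  [ 0  1     2    0  -1/2 ]
  [ 0  0     0    1     0 ]
  [ 0  0     0    0     1 ]
ρ2 ← ρ2 + 1/2·ρ4
  [ 1  0  -3/2  1/8  0 ]
  [ 0  1     2    0  0 ]
  [ 0  0     0    1  0 ]
  [ 0  0     0    0  1 ]
ρ1 ← ρ1 − 1/8·ρ3
  [ 1  0  -3/2  0  0 ]
  [ 0  1     2  0  0 ]
  [ 0  0     0  1  0 ]
  [ 0  0     0  0  1 ]

[[1, 0, -3/2, 0, 0], [0, 1, 2, 0, 0], [0, 0, 0, 1, 0], [0, 0, 0, 0, 1]]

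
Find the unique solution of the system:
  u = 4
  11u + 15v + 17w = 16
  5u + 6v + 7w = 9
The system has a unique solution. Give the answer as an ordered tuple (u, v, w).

(4, -3, 1)

Form the augmented matrix and row-reduce:
  [  1   0   0  |   4 ]
  [ 11  15  17  |  16 ]
  [  5   6   7  |   9 ]
Subtract 11 times r1 from r2.
  [ 1   0   0  |    4 ]
  [ 0  15  17  |  -28 ]
  [ 5   6   7  |    9 ]
Subtract 5 times r1 from r3.
  [ 1   0   0  |    4 ]
  [ 0  15  17  |  -28 ]
  [ 0   6   7  |  -11 ]
Multiply r2 by 1/15.
  [ 1  0      0  |       4 ]
  [ 0  1  17/15  |  -28/15 ]
  [ 0  6      7  |     -11 ]
Subtract 6 times r2 from r3.
  [ 1  0      0  |       4 ]
  [ 0  1  17/15  |  -28/15 ]
  [ 0  0    1/5  |     1/5 ]
Multiply r3 by 5.
  [ 1  0      0  |       4 ]
  [ 0  1  17/15  |  -28/15 ]
  [ 0  0      1  |       1 ]
Subtract 17/15 times r3 from r2.
  [ 1  0  0  |   4 ]
  [ 0  1  0  |  -3 ]
  [ 0  0  1  |   1 ]
Reading off the last column: u = 4, v = -3, w = 1.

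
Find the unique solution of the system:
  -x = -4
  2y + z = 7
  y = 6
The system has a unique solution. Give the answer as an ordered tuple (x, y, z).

(4, 6, -5)

Form the augmented matrix and row-reduce:
  [ -1  0  0  |  -4 ]
  [  0  2  1  |   7 ]
  [  0  1  0  |   6 ]
r1 -> -1·r1
  [ 1  0  0  |  4 ]
  [ 0  2  1  |  7 ]
  [ 0  1  0  |  6 ]
r2 -> 1/2·r2
  [ 1  0    0  |    4 ]
  [ 0  1  1/2  |  7/2 ]
  [ 0  1    0  |    6 ]
r3 -> r3 − r2
  [ 1  0     0  |    4 ]
  [ 0  1   1/2  |  7/2 ]
  [ 0  0  -1/2  |  5/2 ]
r3 -> -2·r3
  [ 1  0    0  |    4 ]
  [ 0  1  1/2  |  7/2 ]
  [ 0  0    1  |   -5 ]
r2 -> r2 − 1/2·r3
  [ 1  0  0  |   4 ]
  [ 0  1  0  |   6 ]
  [ 0  0  1  |  -5 ]
Reading off the last column: x = 4, y = 6, z = -5.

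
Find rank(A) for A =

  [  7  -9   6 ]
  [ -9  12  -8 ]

ρ1 := 1/7·ρ1
  [  1  -9/7  6/7 ]
  [ -9    12   -8 ]
ρ2 := ρ2 + 9·ρ1
  [ 1  -9/7   6/7 ]
  [ 0   3/7  -2/7 ]
ρ2 := 7/3·ρ2
  [ 1  -9/7   6/7 ]
  [ 0     1  -2/3 ]
ρ1 := ρ1 + 9/7·ρ2
  [ 1  0     0 ]
  [ 0  1  -2/3 ]
The reduced form has 2 nonzero rows.

rank = 2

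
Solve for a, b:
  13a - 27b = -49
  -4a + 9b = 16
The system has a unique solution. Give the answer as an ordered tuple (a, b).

Form the augmented matrix and row-reduce:
  [ 13  -27  |  -49 ]
  [ -4    9  |   16 ]
Multiply ρ1 by 1/13.
  [  1  -27/13  |  -49/13 ]
  [ -4       9  |      16 ]
Add 4 times ρ1 to ρ2.
  [ 1  -27/13  |  -49/13 ]
  [ 0    9/13  |   12/13 ]
Multiply ρ2 by 13/9.
  [ 1  -27/13  |  -49/13 ]
  [ 0       1  |     4/3 ]
Add 27/13 times ρ2 to ρ1.
  [ 1  0  |   -1 ]
  [ 0  1  |  4/3 ]
Reading off the last column: a = -1, b = 4/3.

(-1, 4/3)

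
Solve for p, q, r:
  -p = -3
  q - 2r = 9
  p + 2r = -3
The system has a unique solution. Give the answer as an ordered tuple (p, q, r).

Form the augmented matrix and row-reduce:
  [ -1  0   0  |  -3 ]
  [  0  1  -2  |   9 ]
  [  1  0   2  |  -3 ]
ρ1 -> -1·ρ1
ρ3 -> ρ3 − ρ1
ρ3 -> 1/2·ρ3
ρ2 -> ρ2 + 2·ρ3
Reading off the last column: p = 3, q = 3, r = -3.

(3, 3, -3)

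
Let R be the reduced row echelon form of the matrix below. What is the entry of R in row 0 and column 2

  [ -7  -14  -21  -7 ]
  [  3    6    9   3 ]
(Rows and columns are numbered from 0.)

3

ρ1 := -1/7·ρ1
  [ 1  2  3  1 ]
  [ 3  6  9  3 ]
ρ2 := ρ2 − 3·ρ1
  [ 1  2  3  1 ]
  [ 0  0  0  0 ]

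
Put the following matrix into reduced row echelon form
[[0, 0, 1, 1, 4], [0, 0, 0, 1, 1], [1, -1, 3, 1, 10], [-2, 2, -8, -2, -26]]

[[1, -1, 0, 0, 0], [0, 0, 1, 0, 3], [0, 0, 0, 1, 1], [0, 0, 0, 0, 0]]

ρ1 ↔ ρ3
  [  1  -1   3   1   10 ]
  [  0   0   0   1    1 ]
  [  0   0   1   1    4 ]
  [ -2   2  -8  -2  -26 ]
ρ4 ← ρ4 + 2·ρ1
  [ 1  -1   3  1  10 ]
  [ 0   0   0  1   1 ]
  [ 0   0   1  1   4 ]
  [ 0   0  -2  0  -6 ]
ρ2 ↔ ρ3
  [ 1  -1   3  1  10 ]
  [ 0   0   1  1   4 ]
  [ 0   0   0  1   1 ]
  [ 0   0  -2  0  -6 ]
ρ4 ← ρ4 + 2·ρ2
  [ 1  -1  3  1  10 ]
  [ 0   0  1  1   4 ]
  [ 0   0  0  1   1 ]
  [ 0   0  0  2   2 ]
ρ4 ← ρ4 − 2·ρ3
  [ 1  -1  3  1  10 ]
  [ 0   0  1  1   4 ]
  [ 0   0  0  1   1 ]
  [ 0   0  0  0   0 ]
ρ2 ← ρ2 − ρ3
  [ 1  -1  3  1  10 ]
  [ 0   0  1  0   3 ]
  [ 0   0  0  1   1 ]
  [ 0   0  0  0   0 ]
ρ1 ← ρ1 − ρ3
  [ 1  -1  3  0  9 ]
  [ 0   0  1  0  3 ]
  [ 0   0  0  1  1 ]
  [ 0   0  0  0  0 ]
ρ1 ← ρ1 − 3·ρ2
  [ 1  -1  0  0  0 ]
  [ 0   0  1  0  3 ]
  [ 0   0  0  1  1 ]
  [ 0   0  0  0  0 ]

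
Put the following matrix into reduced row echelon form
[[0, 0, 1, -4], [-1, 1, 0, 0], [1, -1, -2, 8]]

[[1, -1, 0, 0], [0, 0, 1, -4], [0, 0, 0, 0]]

Swap ρ1 and ρ2.
  [ -1   1   0   0 ]
  [  0   0   1  -4 ]
  [  1  -1  -2   8 ]
Multiply ρ1 by -1.
  [ 1  -1   0   0 ]
  [ 0   0   1  -4 ]
  [ 1  -1  -2   8 ]
Subtract ρ1 from ρ3.
  [ 1  -1   0   0 ]
  [ 0   0   1  -4 ]
  [ 0   0  -2   8 ]
Add 2 times ρ2 to ρ3.
  [ 1  -1  0   0 ]
  [ 0   0  1  -4 ]
  [ 0   0  0   0 ]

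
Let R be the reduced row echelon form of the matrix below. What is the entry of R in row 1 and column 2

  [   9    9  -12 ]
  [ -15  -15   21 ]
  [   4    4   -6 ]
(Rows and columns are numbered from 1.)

1

ρ1 -> 1/9·ρ1
ρ2 -> ρ2 + 15·ρ1
ρ3 -> ρ3 − 4·ρ1
ρ3 -> ρ3 + 2/3·ρ2
ρ1 -> ρ1 + 4/3·ρ2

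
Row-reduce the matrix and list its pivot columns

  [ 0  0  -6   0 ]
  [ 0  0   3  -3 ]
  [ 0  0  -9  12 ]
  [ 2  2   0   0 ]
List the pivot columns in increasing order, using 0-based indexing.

0, 2, 3

R1 ↔ R4
  [ 2  2   0   0 ]
  [ 0  0   3  -3 ]
  [ 0  0  -9  12 ]
  [ 0  0  -6   0 ]
R1 -> 1/2·R1
  [ 1  1   0   0 ]
  [ 0  0   3  -3 ]
  [ 0  0  -9  12 ]
  [ 0  0  -6   0 ]
R2 -> 1/3·R2
  [ 1  1   0   0 ]
  [ 0  0   1  -1 ]
  [ 0  0  -9  12 ]
  [ 0  0  -6   0 ]
R3 -> R3 + 9·R2
  [ 1  1   0   0 ]
  [ 0  0   1  -1 ]
  [ 0  0   0   3 ]
  [ 0  0  -6   0 ]
R4 -> R4 + 6·R2
  [ 1  1  0   0 ]
  [ 0  0  1  -1 ]
  [ 0  0  0   3 ]
  [ 0  0  0  -6 ]
R3 -> 1/3·R3
  [ 1  1  0   0 ]
  [ 0  0  1  -1 ]
  [ 0  0  0   1 ]
  [ 0  0  0  -6 ]
R4 -> R4 + 6·R3
  [ 1  1  0   0 ]
  [ 0  0  1  -1 ]
  [ 0  0  0   1 ]
  [ 0  0  0   0 ]
R2 -> R2 + R3
  [ 1  1  0  0 ]
  [ 0  0  1  0 ]
  [ 0  0  0  1 ]
  [ 0  0  0  0 ]
Pivot columns are the columns containing a leading 1.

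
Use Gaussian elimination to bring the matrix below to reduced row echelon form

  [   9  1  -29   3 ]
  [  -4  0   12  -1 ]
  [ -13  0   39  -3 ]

[[1, 0, -3, 0], [0, 1, -2, 0], [0, 0, 0, 1]]

Multiply ρ1 by 1/9.
  [   1  1/9  -29/9  1/3 ]
  [  -4    0     12   -1 ]
  [ -13    0     39   -3 ]
Add 4 times ρ1 to ρ2.
  [   1  1/9  -29/9  1/3 ]
  [   0  4/9   -8/9  1/3 ]
  [ -13    0     39   -3 ]
Add 13 times ρ1 to ρ3.
  [ 1   1/9  -29/9  1/3 ]
  [ 0   4/9   -8/9  1/3 ]
  [ 0  13/9  -26/9  4/3 ]
Multiply ρ2 by 9/4.
  [ 1   1/9  -29/9  1/3 ]
  [ 0     1     -2  3/4 ]
  [ 0  13/9  -26/9  4/3 ]
Subtract 13/9 times ρ2 from ρ3.
  [ 1  1/9  -29/9  1/3 ]
  [ 0    1     -2  3/4 ]
  [ 0    0      0  1/4 ]
Multiply ρ3 by 4.
  [ 1  1/9  -29/9  1/3 ]
  [ 0    1     -2  3/4 ]
  [ 0    0      0    1 ]
Subtract 3/4 times ρ3 from ρ2.
  [ 1  1/9  -29/9  1/3 ]
  [ 0    1     -2    0 ]
  [ 0    0      0    1 ]
Subtract 1/3 times ρ3 from ρ1.
  [ 1  1/9  -29/9  0 ]
  [ 0    1     -2  0 ]
  [ 0    0      0  1 ]
Subtract 1/9 times ρ2 from ρ1.
  [ 1  0  -3  0 ]
  [ 0  1  -2  0 ]
  [ 0  0   0  1 ]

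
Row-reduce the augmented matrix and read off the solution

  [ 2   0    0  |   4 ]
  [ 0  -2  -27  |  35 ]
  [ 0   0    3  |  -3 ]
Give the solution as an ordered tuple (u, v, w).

(2, -4, -1)

Multiply ρ1 by 1/2.
  [ 1   0    0  |   2 ]
  [ 0  -2  -27  |  35 ]
  [ 0   0    3  |  -3 ]
Multiply ρ2 by -1/2.
  [ 1  0     0  |      2 ]
  [ 0  1  27/2  |  -35/2 ]
  [ 0  0     3  |     -3 ]
Multiply ρ3 by 1/3.
  [ 1  0     0  |      2 ]
  [ 0  1  27/2  |  -35/2 ]
  [ 0  0     1  |     -1 ]
Subtract 27/2 times ρ3 from ρ2.
  [ 1  0  0  |   2 ]
  [ 0  1  0  |  -4 ]
  [ 0  0  1  |  -1 ]
Reading off the last column: u = 2, v = -4, w = -1.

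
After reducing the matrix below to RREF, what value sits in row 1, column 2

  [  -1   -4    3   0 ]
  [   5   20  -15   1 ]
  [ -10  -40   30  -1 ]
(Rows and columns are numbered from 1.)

4

R1 ← -1·R1
  [   1    4   -3   0 ]
  [   5   20  -15   1 ]
  [ -10  -40   30  -1 ]
R2 ← R2 − 5·R1
  [   1    4  -3   0 ]
  [   0    0   0   1 ]
  [ -10  -40  30  -1 ]
R3 ← R3 + 10·R1
  [ 1  4  -3   0 ]
  [ 0  0   0   1 ]
  [ 0  0   0  -1 ]
R3 ← R3 + R2
  [ 1  4  -3  0 ]
  [ 0  0   0  1 ]
  [ 0  0   0  0 ]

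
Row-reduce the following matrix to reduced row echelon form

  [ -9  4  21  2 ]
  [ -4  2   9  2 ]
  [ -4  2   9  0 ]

R1 -> -1/9·R1
  [  1  -4/9  -7/3  -2/9 ]
  [ -4     2     9     2 ]
  [ -4     2     9     0 ]
R2 -> R2 + 4·R1
  [  1  -4/9  -7/3  -2/9 ]
  [  0   2/9  -1/3  10/9 ]
  [ -4     2     9     0 ]
R3 -> R3 + 4·R1
  [ 1  -4/9  -7/3  -2/9 ]
  [ 0   2/9  -1/3  10/9 ]
  [ 0   2/9  -1/3  -8/9 ]
R2 -> 9/2·R2
  [ 1  -4/9  -7/3  -2/9 ]
  [ 0     1  -3/2     5 ]
  [ 0   2/9  -1/3  -8/9 ]
R3 -> R3 − 2/9·R2
  [ 1  -4/9  -7/3  -2/9 ]
  [ 0     1  -3/2     5 ]
  [ 0     0     0    -2 ]
R3 -> -1/2·R3
  [ 1  -4/9  -7/3  -2/9 ]
  [ 0     1  -3/2     5 ]
  [ 0     0     0     1 ]
R2 -> R2 − 5·R3
  [ 1  -4/9  -7/3  -2/9 ]
  [ 0     1  -3/2     0 ]
  [ 0     0     0     1 ]
R1 -> R1 + 2/9·R3
  [ 1  -4/9  -7/3  0 ]
  [ 0     1  -3/2  0 ]
  [ 0     0     0  1 ]
R1 -> R1 + 4/9·R2
  [ 1  0    -3  0 ]
  [ 0  1  -3/2  0 ]
  [ 0  0     0  1 ]

[[1, 0, -3, 0], [0, 1, -3/2, 0], [0, 0, 0, 1]]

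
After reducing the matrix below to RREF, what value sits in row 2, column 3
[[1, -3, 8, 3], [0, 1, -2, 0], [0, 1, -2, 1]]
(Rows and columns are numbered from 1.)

-2

r3 -> r3 − r2
  [ 1  -3   8  3 ]
  [ 0   1  -2  0 ]
  [ 0   0   0  1 ]
r1 -> r1 − 3·r3
  [ 1  -3   8  0 ]
  [ 0   1  -2  0 ]
  [ 0   0   0  1 ]
r1 -> r1 + 3·r2
  [ 1  0   2  0 ]
  [ 0  1  -2  0 ]
  [ 0  0   0  1 ]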